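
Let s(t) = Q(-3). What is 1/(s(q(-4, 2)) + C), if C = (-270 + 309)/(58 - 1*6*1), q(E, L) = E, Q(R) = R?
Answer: -4/9 ≈ -0.44444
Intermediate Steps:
s(t) = -3
C = ¾ (C = 39/(58 - 6*1) = 39/(58 - 6) = 39/52 = 39*(1/52) = ¾ ≈ 0.75000)
1/(s(q(-4, 2)) + C) = 1/(-3 + ¾) = 1/(-9/4) = -4/9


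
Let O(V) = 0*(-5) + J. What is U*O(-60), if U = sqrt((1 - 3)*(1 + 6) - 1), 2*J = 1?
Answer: I*sqrt(15)/2 ≈ 1.9365*I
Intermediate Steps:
J = 1/2 (J = (1/2)*1 = 1/2 ≈ 0.50000)
O(V) = 1/2 (O(V) = 0*(-5) + 1/2 = 0 + 1/2 = 1/2)
U = I*sqrt(15) (U = sqrt(-2*7 - 1) = sqrt(-14 - 1) = sqrt(-15) = I*sqrt(15) ≈ 3.873*I)
U*O(-60) = (I*sqrt(15))*(1/2) = I*sqrt(15)/2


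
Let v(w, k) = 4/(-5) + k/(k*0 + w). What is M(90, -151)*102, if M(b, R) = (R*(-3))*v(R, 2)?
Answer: -187884/5 ≈ -37577.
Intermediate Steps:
v(w, k) = -4/5 + k/w (v(w, k) = 4*(-1/5) + k/(0 + w) = -4/5 + k/w)
M(b, R) = -3*R*(-4/5 + 2/R) (M(b, R) = (R*(-3))*(-4/5 + 2/R) = (-3*R)*(-4/5 + 2/R) = -3*R*(-4/5 + 2/R))
M(90, -151)*102 = (-6 + (12/5)*(-151))*102 = (-6 - 1812/5)*102 = -1842/5*102 = -187884/5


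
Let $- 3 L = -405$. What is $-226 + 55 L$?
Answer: $7199$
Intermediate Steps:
$L = 135$ ($L = \left(- \frac{1}{3}\right) \left(-405\right) = 135$)
$-226 + 55 L = -226 + 55 \cdot 135 = -226 + 7425 = 7199$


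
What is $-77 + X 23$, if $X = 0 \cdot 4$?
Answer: $-77$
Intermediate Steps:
$X = 0$
$-77 + X 23 = -77 + 0 \cdot 23 = -77 + 0 = -77$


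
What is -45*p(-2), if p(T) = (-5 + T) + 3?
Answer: 180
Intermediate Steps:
p(T) = -2 + T
-45*p(-2) = -45*(-2 - 2) = -45*(-4) = 180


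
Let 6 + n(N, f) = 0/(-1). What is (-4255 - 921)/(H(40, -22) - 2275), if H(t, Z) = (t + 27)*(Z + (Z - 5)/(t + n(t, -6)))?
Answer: 175984/129275 ≈ 1.3613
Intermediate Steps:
n(N, f) = -6 (n(N, f) = -6 + 0/(-1) = -6 + 0*(-1) = -6 + 0 = -6)
H(t, Z) = (27 + t)*(Z + (-5 + Z)/(-6 + t)) (H(t, Z) = (t + 27)*(Z + (Z - 5)/(t - 6)) = (27 + t)*(Z + (-5 + Z)/(-6 + t)))
(-4255 - 921)/(H(40, -22) - 2275) = (-4255 - 921)/((-135 - 135*(-22) - 5*40 - 22*40² + 22*(-22)*40)/(-6 + 40) - 2275) = -5176/((-135 + 2970 - 200 - 22*1600 - 19360)/34 - 2275) = -5176/((-135 + 2970 - 200 - 35200 - 19360)/34 - 2275) = -5176/((1/34)*(-51925) - 2275) = -5176/(-51925/34 - 2275) = -5176/(-129275/34) = -5176*(-34/129275) = 175984/129275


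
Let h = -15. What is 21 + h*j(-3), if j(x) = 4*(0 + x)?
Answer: 201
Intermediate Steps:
j(x) = 4*x
21 + h*j(-3) = 21 - 60*(-3) = 21 - 15*(-12) = 21 + 180 = 201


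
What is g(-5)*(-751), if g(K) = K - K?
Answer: 0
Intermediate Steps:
g(K) = 0
g(-5)*(-751) = 0*(-751) = 0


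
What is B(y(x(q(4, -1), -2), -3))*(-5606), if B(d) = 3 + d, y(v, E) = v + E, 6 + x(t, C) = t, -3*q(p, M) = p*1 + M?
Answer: 39242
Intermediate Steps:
q(p, M) = -M/3 - p/3 (q(p, M) = -(p*1 + M)/3 = -(p + M)/3 = -(M + p)/3 = -M/3 - p/3)
x(t, C) = -6 + t
y(v, E) = E + v
B(y(x(q(4, -1), -2), -3))*(-5606) = (3 + (-3 + (-6 + (-⅓*(-1) - ⅓*4))))*(-5606) = (3 + (-3 + (-6 + (⅓ - 4/3))))*(-5606) = (3 + (-3 + (-6 - 1)))*(-5606) = (3 + (-3 - 7))*(-5606) = (3 - 10)*(-5606) = -7*(-5606) = 39242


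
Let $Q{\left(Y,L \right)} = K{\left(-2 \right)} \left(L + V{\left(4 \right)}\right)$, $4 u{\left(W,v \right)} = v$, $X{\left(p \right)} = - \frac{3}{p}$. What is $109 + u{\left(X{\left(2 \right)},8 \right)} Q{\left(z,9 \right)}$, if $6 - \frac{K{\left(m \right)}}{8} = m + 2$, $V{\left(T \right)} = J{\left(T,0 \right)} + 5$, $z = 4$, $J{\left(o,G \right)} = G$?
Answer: $1453$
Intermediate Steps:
$V{\left(T \right)} = 5$ ($V{\left(T \right)} = 0 + 5 = 5$)
$K{\left(m \right)} = 32 - 8 m$ ($K{\left(m \right)} = 48 - 8 \left(m + 2\right) = 48 - 8 \left(2 + m\right) = 48 - \left(16 + 8 m\right) = 32 - 8 m$)
$u{\left(W,v \right)} = \frac{v}{4}$
$Q{\left(Y,L \right)} = 240 + 48 L$ ($Q{\left(Y,L \right)} = \left(32 - -16\right) \left(L + 5\right) = \left(32 + 16\right) \left(5 + L\right) = 48 \left(5 + L\right) = 240 + 48 L$)
$109 + u{\left(X{\left(2 \right)},8 \right)} Q{\left(z,9 \right)} = 109 + \frac{1}{4} \cdot 8 \left(240 + 48 \cdot 9\right) = 109 + 2 \left(240 + 432\right) = 109 + 2 \cdot 672 = 109 + 1344 = 1453$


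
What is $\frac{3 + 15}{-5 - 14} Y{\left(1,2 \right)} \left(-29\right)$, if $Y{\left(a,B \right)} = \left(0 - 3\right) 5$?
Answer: $- \frac{7830}{19} \approx -412.11$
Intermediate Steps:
$Y{\left(a,B \right)} = -15$ ($Y{\left(a,B \right)} = \left(-3\right) 5 = -15$)
$\frac{3 + 15}{-5 - 14} Y{\left(1,2 \right)} \left(-29\right) = \frac{3 + 15}{-5 - 14} \left(-15\right) \left(-29\right) = \frac{18}{-19} \left(-15\right) \left(-29\right) = 18 \left(- \frac{1}{19}\right) \left(-15\right) \left(-29\right) = \left(- \frac{18}{19}\right) \left(-15\right) \left(-29\right) = \frac{270}{19} \left(-29\right) = - \frac{7830}{19}$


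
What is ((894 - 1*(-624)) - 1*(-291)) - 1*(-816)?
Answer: 2625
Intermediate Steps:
((894 - 1*(-624)) - 1*(-291)) - 1*(-816) = ((894 + 624) + 291) + 816 = (1518 + 291) + 816 = 1809 + 816 = 2625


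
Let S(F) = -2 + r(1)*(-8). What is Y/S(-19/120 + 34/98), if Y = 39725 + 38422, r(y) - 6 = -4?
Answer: -8683/2 ≈ -4341.5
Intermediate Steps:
r(y) = 2 (r(y) = 6 - 4 = 2)
S(F) = -18 (S(F) = -2 + 2*(-8) = -2 - 16 = -18)
Y = 78147
Y/S(-19/120 + 34/98) = 78147/(-18) = 78147*(-1/18) = -8683/2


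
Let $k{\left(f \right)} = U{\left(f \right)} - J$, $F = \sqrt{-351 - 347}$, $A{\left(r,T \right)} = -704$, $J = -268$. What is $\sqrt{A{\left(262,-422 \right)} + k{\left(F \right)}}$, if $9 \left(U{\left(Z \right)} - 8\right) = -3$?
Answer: $\frac{i \sqrt{3855}}{3} \approx 20.696 i$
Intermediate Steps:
$U{\left(Z \right)} = \frac{23}{3}$ ($U{\left(Z \right)} = 8 + \frac{1}{9} \left(-3\right) = 8 - \frac{1}{3} = \frac{23}{3}$)
$F = i \sqrt{698}$ ($F = \sqrt{-698} = i \sqrt{698} \approx 26.42 i$)
$k{\left(f \right)} = \frac{827}{3}$ ($k{\left(f \right)} = \frac{23}{3} - -268 = \frac{23}{3} + 268 = \frac{827}{3}$)
$\sqrt{A{\left(262,-422 \right)} + k{\left(F \right)}} = \sqrt{-704 + \frac{827}{3}} = \sqrt{- \frac{1285}{3}} = \frac{i \sqrt{3855}}{3}$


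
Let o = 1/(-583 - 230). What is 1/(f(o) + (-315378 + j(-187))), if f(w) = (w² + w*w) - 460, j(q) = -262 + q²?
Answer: -660969/185818875937 ≈ -3.5571e-6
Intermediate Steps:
o = -1/813 (o = 1/(-813) = -1/813 ≈ -0.0012300)
f(w) = -460 + 2*w² (f(w) = (w² + w²) - 460 = 2*w² - 460 = -460 + 2*w²)
1/(f(o) + (-315378 + j(-187))) = 1/((-460 + 2*(-1/813)²) + (-315378 + (-262 + (-187)²))) = 1/((-460 + 2*(1/660969)) + (-315378 + (-262 + 34969))) = 1/((-460 + 2/660969) + (-315378 + 34707)) = 1/(-304045738/660969 - 280671) = 1/(-185818875937/660969) = -660969/185818875937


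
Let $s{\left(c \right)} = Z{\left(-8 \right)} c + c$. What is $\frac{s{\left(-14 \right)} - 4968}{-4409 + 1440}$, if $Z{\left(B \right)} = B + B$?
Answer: $\frac{4758}{2969} \approx 1.6026$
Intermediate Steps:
$Z{\left(B \right)} = 2 B$
$s{\left(c \right)} = - 15 c$ ($s{\left(c \right)} = 2 \left(-8\right) c + c = - 16 c + c = - 15 c$)
$\frac{s{\left(-14 \right)} - 4968}{-4409 + 1440} = \frac{\left(-15\right) \left(-14\right) - 4968}{-4409 + 1440} = \frac{210 - 4968}{-2969} = \left(-4758\right) \left(- \frac{1}{2969}\right) = \frac{4758}{2969}$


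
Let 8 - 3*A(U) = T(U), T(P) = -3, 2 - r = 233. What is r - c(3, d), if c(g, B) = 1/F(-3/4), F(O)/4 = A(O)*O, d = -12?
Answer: -2540/11 ≈ -230.91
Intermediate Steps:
r = -231 (r = 2 - 1*233 = 2 - 233 = -231)
A(U) = 11/3 (A(U) = 8/3 - 1/3*(-3) = 8/3 + 1 = 11/3)
F(O) = 44*O/3 (F(O) = 4*(11*O/3) = 44*O/3)
c(g, B) = -1/11 (c(g, B) = 1/(44*(-3/4)/3) = 1/(44*(-3*1/4)/3) = 1/((44/3)*(-3/4)) = 1/(-11) = -1/11)
r - c(3, d) = -231 - 1*(-1/11) = -231 + 1/11 = -2540/11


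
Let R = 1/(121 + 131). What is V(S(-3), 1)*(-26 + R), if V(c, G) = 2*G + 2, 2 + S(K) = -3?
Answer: -6551/63 ≈ -103.98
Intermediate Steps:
R = 1/252 ≈ 0.0039683
S(K) = -5 (S(K) = -2 - 3 = -5)
V(c, G) = 2 + 2*G
V(S(-3), 1)*(-26 + R) = (2 + 2*1)*(-26 + 1/252) = (2 + 2)*(-6551/252) = 4*(-6551/252) = -6551/63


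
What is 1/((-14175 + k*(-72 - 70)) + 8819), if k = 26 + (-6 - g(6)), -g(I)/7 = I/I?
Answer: -1/9190 ≈ -0.00010881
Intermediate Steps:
g(I) = -7 (g(I) = -7*I/I = -7*1 = -7)
k = 27 (k = 26 + (-6 - 1*(-7)) = 26 + (-6 + 7) = 26 + 1 = 27)
1/((-14175 + k*(-72 - 70)) + 8819) = 1/((-14175 + 27*(-72 - 70)) + 8819) = 1/((-14175 + 27*(-142)) + 8819) = 1/((-14175 - 3834) + 8819) = 1/(-18009 + 8819) = 1/(-9190) = -1/9190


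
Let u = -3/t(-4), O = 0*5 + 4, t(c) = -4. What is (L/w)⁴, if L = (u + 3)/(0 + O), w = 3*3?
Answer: 625/5308416 ≈ 0.00011774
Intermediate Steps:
O = 4 (O = 0 + 4 = 4)
w = 9
u = ¾ (u = -3/(-4) = -3*(-¼) = ¾ ≈ 0.75000)
L = 15/16 (L = (¾ + 3)/(0 + 4) = (15/4)/4 = (15/4)*(¼) = 15/16 ≈ 0.93750)
(L/w)⁴ = ((15/16)/9)⁴ = ((15/16)*(⅑))⁴ = (5/48)⁴ = 625/5308416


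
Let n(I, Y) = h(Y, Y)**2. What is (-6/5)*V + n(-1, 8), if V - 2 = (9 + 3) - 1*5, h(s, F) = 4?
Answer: 26/5 ≈ 5.2000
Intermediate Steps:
n(I, Y) = 16 (n(I, Y) = 4**2 = 16)
V = 9 (V = 2 + ((9 + 3) - 1*5) = 2 + (12 - 5) = 2 + 7 = 9)
(-6/5)*V + n(-1, 8) = -6/5*9 + 16 = -54/5 + 16 = 26/5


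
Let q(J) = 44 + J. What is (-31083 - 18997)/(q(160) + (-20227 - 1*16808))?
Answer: 50080/36831 ≈ 1.3597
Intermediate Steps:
(-31083 - 18997)/(q(160) + (-20227 - 1*16808)) = (-31083 - 18997)/((44 + 160) + (-20227 - 1*16808)) = -50080/(204 + (-20227 - 16808)) = -50080/(204 - 37035) = -50080/(-36831) = -50080*(-1/36831) = 50080/36831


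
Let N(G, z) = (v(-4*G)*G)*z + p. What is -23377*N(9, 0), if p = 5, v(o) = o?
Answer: -116885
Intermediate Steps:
N(G, z) = 5 - 4*z*G² (N(G, z) = ((-4*G)*G)*z + 5 = (-4*G²)*z + 5 = -4*z*G² + 5 = 5 - 4*z*G²)
-23377*N(9, 0) = -23377*(5 - 4*0*9²) = -23377*(5 - 4*0*81) = -23377*(5 + 0) = -23377*5 = -116885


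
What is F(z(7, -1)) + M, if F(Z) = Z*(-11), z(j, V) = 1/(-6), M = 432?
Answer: 2603/6 ≈ 433.83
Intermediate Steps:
z(j, V) = -1/6
F(Z) = -11*Z
F(z(7, -1)) + M = -11*(-1/6) + 432 = 11/6 + 432 = 2603/6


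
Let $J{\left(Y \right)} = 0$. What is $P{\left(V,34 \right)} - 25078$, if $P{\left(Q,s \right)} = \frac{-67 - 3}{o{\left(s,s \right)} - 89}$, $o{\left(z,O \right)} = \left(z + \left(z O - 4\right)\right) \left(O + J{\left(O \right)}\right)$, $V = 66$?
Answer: $- \frac{201802680}{8047} \approx -25078.0$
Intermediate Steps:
$o{\left(z,O \right)} = O \left(-4 + z + O z\right)$ ($o{\left(z,O \right)} = \left(z + \left(z O - 4\right)\right) \left(O + 0\right) = \left(z + \left(O z - 4\right)\right) O = \left(z + \left(-4 + O z\right)\right) O = \left(-4 + z + O z\right) O = O \left(-4 + z + O z\right)$)
$P{\left(Q,s \right)} = - \frac{70}{-89 + s \left(-4 + s + s^{2}\right)}$ ($P{\left(Q,s \right)} = \frac{-67 - 3}{s \left(-4 + s + s s\right) - 89} = - \frac{70}{s \left(-4 + s + s^{2}\right) - 89} = - \frac{70}{-89 + s \left(-4 + s + s^{2}\right)}$)
$P{\left(V,34 \right)} - 25078 = - \frac{70}{-89 + 34^{2} + 34^{3} - 136} - 25078 = - \frac{70}{-89 + 1156 + 39304 - 136} - 25078 = - \frac{70}{40235} - 25078 = \left(-70\right) \frac{1}{40235} - 25078 = - \frac{14}{8047} - 25078 = - \frac{201802680}{8047}$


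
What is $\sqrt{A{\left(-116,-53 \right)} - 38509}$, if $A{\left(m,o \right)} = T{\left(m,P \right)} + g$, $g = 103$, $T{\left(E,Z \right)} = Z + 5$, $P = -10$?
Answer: $i \sqrt{38411} \approx 195.99 i$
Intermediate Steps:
$T{\left(E,Z \right)} = 5 + Z$
$A{\left(m,o \right)} = 98$ ($A{\left(m,o \right)} = \left(5 - 10\right) + 103 = -5 + 103 = 98$)
$\sqrt{A{\left(-116,-53 \right)} - 38509} = \sqrt{98 - 38509} = \sqrt{-38411} = i \sqrt{38411}$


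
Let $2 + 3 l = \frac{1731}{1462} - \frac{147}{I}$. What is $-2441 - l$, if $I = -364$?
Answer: $- \frac{278346209}{114036} \approx -2440.9$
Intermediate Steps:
$l = - \frac{15667}{114036}$ ($l = - \frac{2}{3} + \frac{\frac{1731}{1462} - \frac{147}{-364}}{3} = - \frac{2}{3} + \frac{1731 \cdot \frac{1}{1462} - - \frac{21}{52}}{3} = - \frac{2}{3} + \frac{\frac{1731}{1462} + \frac{21}{52}}{3} = - \frac{2}{3} + \frac{1}{3} \cdot \frac{60357}{38012} = - \frac{2}{3} + \frac{20119}{38012} = - \frac{15667}{114036} \approx -0.13739$)
$-2441 - l = -2441 - - \frac{15667}{114036} = -2441 + \frac{15667}{114036} = - \frac{278346209}{114036}$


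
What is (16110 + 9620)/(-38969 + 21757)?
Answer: -12865/8606 ≈ -1.4949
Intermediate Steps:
(16110 + 9620)/(-38969 + 21757) = 25730/(-17212) = 25730*(-1/17212) = -12865/8606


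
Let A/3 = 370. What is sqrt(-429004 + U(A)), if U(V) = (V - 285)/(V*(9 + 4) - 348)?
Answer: 3*I*sqrt(1050279631966)/4694 ≈ 654.98*I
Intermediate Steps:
A = 1110 (A = 3*370 = 1110)
U(V) = (-285 + V)/(-348 + 13*V) (U(V) = (-285 + V)/(V*13 - 348) = (-285 + V)/(13*V - 348) = (-285 + V)/(-348 + 13*V))
sqrt(-429004 + U(A)) = sqrt(-429004 + (-285 + 1110)/(-348 + 13*1110)) = sqrt(-429004 + 825/(-348 + 14430)) = sqrt(-429004 + 825/14082) = sqrt(-429004 + (1/14082)*825) = sqrt(-429004 + 275/4694) = sqrt(-2013744501/4694) = 3*I*sqrt(1050279631966)/4694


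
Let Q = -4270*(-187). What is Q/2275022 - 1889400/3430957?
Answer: -779420855935/3902751328027 ≈ -0.19971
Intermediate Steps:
Q = 798490 (Q = -122*(-6545) = 798490)
Q/2275022 - 1889400/3430957 = 798490/2275022 - 1889400/3430957 = 798490*(1/2275022) - 1889400*1/3430957 = 399245/1137511 - 1889400/3430957 = -779420855935/3902751328027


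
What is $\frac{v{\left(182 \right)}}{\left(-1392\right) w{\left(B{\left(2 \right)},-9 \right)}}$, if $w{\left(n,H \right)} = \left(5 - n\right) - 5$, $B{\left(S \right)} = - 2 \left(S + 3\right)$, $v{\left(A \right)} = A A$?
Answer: $- \frac{8281}{3480} \approx -2.3796$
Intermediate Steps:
$v{\left(A \right)} = A^{2}$
$B{\left(S \right)} = -6 - 2 S$ ($B{\left(S \right)} = - 2 \left(3 + S\right) = -6 - 2 S$)
$w{\left(n,H \right)} = - n$
$\frac{v{\left(182 \right)}}{\left(-1392\right) w{\left(B{\left(2 \right)},-9 \right)}} = \frac{182^{2}}{\left(-1392\right) \left(- (-6 - 4)\right)} = \frac{33124}{\left(-1392\right) \left(- (-6 - 4)\right)} = \frac{33124}{\left(-1392\right) \left(\left(-1\right) \left(-10\right)\right)} = \frac{33124}{\left(-1392\right) 10} = \frac{33124}{-13920} = 33124 \left(- \frac{1}{13920}\right) = - \frac{8281}{3480}$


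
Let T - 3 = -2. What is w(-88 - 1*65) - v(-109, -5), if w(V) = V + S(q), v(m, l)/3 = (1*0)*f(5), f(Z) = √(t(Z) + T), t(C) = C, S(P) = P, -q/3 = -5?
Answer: -138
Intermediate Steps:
q = 15 (q = -3*(-5) = 15)
T = 1 (T = 3 - 2 = 1)
f(Z) = √(1 + Z) (f(Z) = √(Z + 1) = √(1 + Z))
v(m, l) = 0 (v(m, l) = 3*((1*0)*√(1 + 5)) = 3*(0*√6) = 3*0 = 0)
w(V) = 15 + V (w(V) = V + 15 = 15 + V)
w(-88 - 1*65) - v(-109, -5) = (15 + (-88 - 1*65)) - 1*0 = (15 + (-88 - 65)) + 0 = (15 - 153) + 0 = -138 + 0 = -138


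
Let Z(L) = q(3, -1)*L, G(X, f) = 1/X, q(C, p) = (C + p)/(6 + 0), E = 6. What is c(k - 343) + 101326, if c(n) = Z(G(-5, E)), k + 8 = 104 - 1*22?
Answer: 1519889/15 ≈ 1.0133e+5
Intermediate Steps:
q(C, p) = C/6 + p/6 (q(C, p) = (C + p)/6 = (C + p)*(⅙) = C/6 + p/6)
G(X, f) = 1/X
Z(L) = L/3 (Z(L) = ((⅙)*3 + (⅙)*(-1))*L = (½ - ⅙)*L = L/3)
k = 74 (k = -8 + (104 - 1*22) = -8 + (104 - 22) = -8 + 82 = 74)
c(n) = -1/15 (c(n) = (⅓)/(-5) = (⅓)*(-⅕) = -1/15)
c(k - 343) + 101326 = -1/15 + 101326 = 1519889/15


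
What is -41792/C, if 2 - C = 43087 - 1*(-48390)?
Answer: 41792/91475 ≈ 0.45687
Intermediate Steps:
C = -91475 (C = 2 - (43087 - 1*(-48390)) = 2 - (43087 + 48390) = 2 - 1*91477 = 2 - 91477 = -91475)
-41792/C = -41792/(-91475) = -41792*(-1/91475) = 41792/91475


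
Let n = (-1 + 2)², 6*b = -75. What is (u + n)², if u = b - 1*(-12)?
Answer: ¼ ≈ 0.25000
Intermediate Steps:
b = -25/2 (b = (⅙)*(-75) = -25/2 ≈ -12.500)
n = 1 (n = 1² = 1)
u = -½ (u = -25/2 - 1*(-12) = -25/2 + 12 = -½ ≈ -0.50000)
(u + n)² = (-½ + 1)² = (½)² = ¼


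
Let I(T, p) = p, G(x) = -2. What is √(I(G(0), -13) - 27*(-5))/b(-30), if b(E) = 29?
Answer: √122/29 ≈ 0.38087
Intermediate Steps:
√(I(G(0), -13) - 27*(-5))/b(-30) = √(-13 - 27*(-5))/29 = √(-13 + 135)*(1/29) = √122*(1/29) = √122/29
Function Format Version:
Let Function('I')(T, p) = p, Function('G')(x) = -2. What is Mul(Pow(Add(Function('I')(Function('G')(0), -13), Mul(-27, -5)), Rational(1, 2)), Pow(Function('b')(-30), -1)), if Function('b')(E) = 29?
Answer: Mul(Rational(1, 29), Pow(122, Rational(1, 2))) ≈ 0.38087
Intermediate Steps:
Mul(Pow(Add(Function('I')(Function('G')(0), -13), Mul(-27, -5)), Rational(1, 2)), Pow(Function('b')(-30), -1)) = Mul(Pow(Add(-13, Mul(-27, -5)), Rational(1, 2)), Pow(29, -1)) = Mul(Pow(Add(-13, 135), Rational(1, 2)), Rational(1, 29)) = Mul(Pow(122, Rational(1, 2)), Rational(1, 29)) = Mul(Rational(1, 29), Pow(122, Rational(1, 2)))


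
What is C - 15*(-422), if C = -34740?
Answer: -28410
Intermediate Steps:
C - 15*(-422) = -34740 - 15*(-422) = -34740 + 6330 = -28410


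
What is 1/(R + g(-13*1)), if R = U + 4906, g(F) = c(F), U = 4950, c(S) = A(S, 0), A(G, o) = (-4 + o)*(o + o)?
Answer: 1/9856 ≈ 0.00010146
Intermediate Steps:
A(G, o) = 2*o*(-4 + o) (A(G, o) = (-4 + o)*(2*o) = 2*o*(-4 + o))
c(S) = 0 (c(S) = 2*0*(-4 + 0) = 2*0*(-4) = 0)
g(F) = 0
R = 9856 (R = 4950 + 4906 = 9856)
1/(R + g(-13*1)) = 1/(9856 + 0) = 1/9856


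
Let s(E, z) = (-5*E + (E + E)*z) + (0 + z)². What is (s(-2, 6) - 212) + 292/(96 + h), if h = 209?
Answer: -57658/305 ≈ -189.04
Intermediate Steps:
s(E, z) = z² - 5*E + 2*E*z (s(E, z) = (-5*E + (2*E)*z) + z² = (-5*E + 2*E*z) + z² = z² - 5*E + 2*E*z)
(s(-2, 6) - 212) + 292/(96 + h) = ((6² - 5*(-2) + 2*(-2)*6) - 212) + 292/(96 + 209) = ((36 + 10 - 24) - 212) + 292/305 = (22 - 212) + 292*(1/305) = -190 + 292/305 = -57658/305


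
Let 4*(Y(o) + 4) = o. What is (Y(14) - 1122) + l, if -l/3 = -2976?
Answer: 15611/2 ≈ 7805.5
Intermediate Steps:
l = 8928 (l = -3*(-2976) = 8928)
Y(o) = -4 + o/4
(Y(14) - 1122) + l = ((-4 + (¼)*14) - 1122) + 8928 = ((-4 + 7/2) - 1122) + 8928 = (-½ - 1122) + 8928 = -2245/2 + 8928 = 15611/2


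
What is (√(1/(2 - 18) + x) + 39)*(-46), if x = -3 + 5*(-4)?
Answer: -1794 - 69*I*√41/2 ≈ -1794.0 - 220.91*I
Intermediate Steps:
x = -23 (x = -3 - 20 = -23)
(√(1/(2 - 18) + x) + 39)*(-46) = (√(1/(2 - 18) - 23) + 39)*(-46) = (√(1/(-16) - 23) + 39)*(-46) = (√(-1/16 - 23) + 39)*(-46) = (√(-369/16) + 39)*(-46) = (3*I*√41/4 + 39)*(-46) = (39 + 3*I*√41/4)*(-46) = -1794 - 69*I*√41/2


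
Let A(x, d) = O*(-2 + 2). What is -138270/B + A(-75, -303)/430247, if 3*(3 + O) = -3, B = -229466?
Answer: 69135/114733 ≈ 0.60257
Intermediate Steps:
O = -4 (O = -3 + (1/3)*(-3) = -3 - 1 = -4)
A(x, d) = 0 (A(x, d) = -4*(-2 + 2) = -4*0 = 0)
-138270/B + A(-75, -303)/430247 = -138270/(-229466) + 0/430247 = -138270*(-1/229466) + 0*(1/430247) = 69135/114733 + 0 = 69135/114733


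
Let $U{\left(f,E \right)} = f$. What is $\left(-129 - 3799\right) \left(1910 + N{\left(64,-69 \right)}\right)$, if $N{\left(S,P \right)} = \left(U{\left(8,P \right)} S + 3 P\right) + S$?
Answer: $-8951912$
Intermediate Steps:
$N{\left(S,P \right)} = 3 P + 9 S$ ($N{\left(S,P \right)} = \left(8 S + 3 P\right) + S = \left(3 P + 8 S\right) + S = 3 P + 9 S$)
$\left(-129 - 3799\right) \left(1910 + N{\left(64,-69 \right)}\right) = \left(-129 - 3799\right) \left(1910 + \left(3 \left(-69\right) + 9 \cdot 64\right)\right) = - 3928 \left(1910 + \left(-207 + 576\right)\right) = - 3928 \left(1910 + 369\right) = \left(-3928\right) 2279 = -8951912$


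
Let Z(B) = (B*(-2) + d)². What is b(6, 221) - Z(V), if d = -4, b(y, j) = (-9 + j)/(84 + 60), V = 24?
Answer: -97291/36 ≈ -2702.5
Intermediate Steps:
b(y, j) = -1/16 + j/144 (b(y, j) = (-9 + j)/144 = (-9 + j)*(1/144) = -1/16 + j/144)
Z(B) = (-4 - 2*B)² (Z(B) = (B*(-2) - 4)² = (-2*B - 4)² = (-4 - 2*B)²)
b(6, 221) - Z(V) = (-1/16 + (1/144)*221) - 4*(2 + 24)² = (-1/16 + 221/144) - 4*26² = 53/36 - 4*676 = 53/36 - 1*2704 = 53/36 - 2704 = -97291/36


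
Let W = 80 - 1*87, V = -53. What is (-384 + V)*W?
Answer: 3059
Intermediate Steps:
W = -7 (W = 80 - 87 = -7)
(-384 + V)*W = (-384 - 53)*(-7) = -437*(-7) = 3059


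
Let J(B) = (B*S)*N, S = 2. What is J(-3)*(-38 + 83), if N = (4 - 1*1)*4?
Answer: -3240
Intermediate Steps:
N = 12 (N = (4 - 1)*4 = 3*4 = 12)
J(B) = 24*B (J(B) = (B*2)*12 = (2*B)*12 = 24*B)
J(-3)*(-38 + 83) = (24*(-3))*(-38 + 83) = -72*45 = -3240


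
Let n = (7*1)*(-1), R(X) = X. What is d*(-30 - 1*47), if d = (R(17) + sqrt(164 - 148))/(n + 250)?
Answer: -539/81 ≈ -6.6543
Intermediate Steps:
n = -7 (n = 7*(-1) = -7)
d = 7/81 (d = (17 + sqrt(164 - 148))/(-7 + 250) = (17 + sqrt(16))/243 = (17 + 4)*(1/243) = 21*(1/243) = 7/81 ≈ 0.086420)
d*(-30 - 1*47) = 7*(-30 - 1*47)/81 = 7*(-30 - 47)/81 = (7/81)*(-77) = -539/81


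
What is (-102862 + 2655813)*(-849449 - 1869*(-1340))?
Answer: 4225161987461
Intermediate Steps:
(-102862 + 2655813)*(-849449 - 1869*(-1340)) = 2552951*(-849449 + 2504460) = 2552951*1655011 = 4225161987461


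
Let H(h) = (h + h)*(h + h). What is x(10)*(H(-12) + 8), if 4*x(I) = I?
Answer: 1460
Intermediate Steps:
H(h) = 4*h² (H(h) = (2*h)*(2*h) = 4*h²)
x(I) = I/4
x(10)*(H(-12) + 8) = ((¼)*10)*(4*(-12)² + 8) = 5*(4*144 + 8)/2 = 5*(576 + 8)/2 = (5/2)*584 = 1460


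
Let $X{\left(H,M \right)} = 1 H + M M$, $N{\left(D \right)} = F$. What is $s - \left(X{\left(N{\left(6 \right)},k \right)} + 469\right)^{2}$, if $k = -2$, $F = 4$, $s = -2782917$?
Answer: $-3010446$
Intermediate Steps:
$N{\left(D \right)} = 4$
$X{\left(H,M \right)} = H + M^{2}$
$s - \left(X{\left(N{\left(6 \right)},k \right)} + 469\right)^{2} = -2782917 - \left(\left(4 + \left(-2\right)^{2}\right) + 469\right)^{2} = -2782917 - \left(\left(4 + 4\right) + 469\right)^{2} = -2782917 - \left(8 + 469\right)^{2} = -2782917 - 477^{2} = -2782917 - 227529 = -3010446$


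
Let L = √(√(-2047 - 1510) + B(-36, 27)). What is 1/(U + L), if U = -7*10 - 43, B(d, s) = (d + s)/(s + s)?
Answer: 6/(-678 + √6*√(-1 + 6*I*√3557)) ≈ -0.0092743 - 0.00047157*I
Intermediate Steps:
B(d, s) = (d + s)/(2*s) (B(d, s) = (d + s)/((2*s)) = (d + s)*(1/(2*s)) = (d + s)/(2*s))
L = √(-⅙ + I*√3557) (L = √(√(-2047 - 1510) + (½)*(-36 + 27)/27) = √(√(-3557) + (½)*(1/27)*(-9)) = √(I*√3557 - ⅙) = √(-⅙ + I*√3557) ≈ 5.4532 + 5.4684*I)
U = -113 (U = -70 - 43 = -113)
1/(U + L) = 1/(-113 + √(-6 + 36*I*√3557)/6)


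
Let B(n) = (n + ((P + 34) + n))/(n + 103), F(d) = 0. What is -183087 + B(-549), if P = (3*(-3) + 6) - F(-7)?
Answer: -81655735/446 ≈ -1.8308e+5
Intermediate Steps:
P = -3 (P = (3*(-3) + 6) - 1*0 = (-9 + 6) + 0 = -3 + 0 = -3)
B(n) = (31 + 2*n)/(103 + n) (B(n) = (n + ((-3 + 34) + n))/(n + 103) = (n + (31 + n))/(103 + n) = (31 + 2*n)/(103 + n))
-183087 + B(-549) = -183087 + (31 + 2*(-549))/(103 - 549) = -183087 + (31 - 1098)/(-446) = -183087 - 1/446*(-1067) = -183087 + 1067/446 = -81655735/446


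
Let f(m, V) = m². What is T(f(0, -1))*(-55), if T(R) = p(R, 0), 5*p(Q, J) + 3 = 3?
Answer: 0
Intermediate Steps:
p(Q, J) = 0 (p(Q, J) = -⅗ + (⅕)*3 = -⅗ + ⅗ = 0)
T(R) = 0
T(f(0, -1))*(-55) = 0*(-55) = 0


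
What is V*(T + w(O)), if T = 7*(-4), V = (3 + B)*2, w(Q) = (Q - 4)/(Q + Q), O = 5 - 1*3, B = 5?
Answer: -456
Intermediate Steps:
O = 2 (O = 5 - 3 = 2)
w(Q) = (-4 + Q)/(2*Q) (w(Q) = (-4 + Q)/((2*Q)) = (-4 + Q)*(1/(2*Q)) = (-4 + Q)/(2*Q))
V = 16 (V = (3 + 5)*2 = 8*2 = 16)
T = -28
V*(T + w(O)) = 16*(-28 + (1/2)*(-4 + 2)/2) = 16*(-28 + (1/2)*(1/2)*(-2)) = 16*(-28 - 1/2) = 16*(-57/2) = -456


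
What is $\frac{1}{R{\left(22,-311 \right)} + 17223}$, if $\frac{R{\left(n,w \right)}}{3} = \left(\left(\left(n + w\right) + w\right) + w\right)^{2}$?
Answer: $\frac{1}{2506986} \approx 3.9889 \cdot 10^{-7}$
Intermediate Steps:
$R{\left(n,w \right)} = 3 \left(n + 3 w\right)^{2}$ ($R{\left(n,w \right)} = 3 \left(\left(\left(n + w\right) + w\right) + w\right)^{2} = 3 \left(\left(n + 2 w\right) + w\right)^{2} = 3 \left(n + 3 w\right)^{2}$)
$\frac{1}{R{\left(22,-311 \right)} + 17223} = \frac{1}{3 \left(22 + 3 \left(-311\right)\right)^{2} + 17223} = \frac{1}{3 \left(22 - 933\right)^{2} + 17223} = \frac{1}{3 \left(-911\right)^{2} + 17223} = \frac{1}{3 \cdot 829921 + 17223} = \frac{1}{2489763 + 17223} = \frac{1}{2506986}$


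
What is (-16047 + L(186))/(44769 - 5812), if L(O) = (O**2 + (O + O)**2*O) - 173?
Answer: 25757800/38957 ≈ 661.19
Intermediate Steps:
L(O) = -173 + O**2 + 4*O**3 (L(O) = (O**2 + (2*O)**2*O) - 173 = (O**2 + (4*O**2)*O) - 173 = (O**2 + 4*O**3) - 173 = -173 + O**2 + 4*O**3)
(-16047 + L(186))/(44769 - 5812) = (-16047 + (-173 + 186**2 + 4*186**3))/(44769 - 5812) = (-16047 + (-173 + 34596 + 4*6434856))/38957 = (-16047 + (-173 + 34596 + 25739424))*(1/38957) = (-16047 + 25773847)*(1/38957) = 25757800*(1/38957) = 25757800/38957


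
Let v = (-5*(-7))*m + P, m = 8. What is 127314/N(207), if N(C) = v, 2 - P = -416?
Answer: 63657/349 ≈ 182.40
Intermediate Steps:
P = 418 (P = 2 - 1*(-416) = 2 + 416 = 418)
v = 698 (v = -5*(-7)*8 + 418 = 35*8 + 418 = 280 + 418 = 698)
N(C) = 698
127314/N(207) = 127314/698 = 127314*(1/698) = 63657/349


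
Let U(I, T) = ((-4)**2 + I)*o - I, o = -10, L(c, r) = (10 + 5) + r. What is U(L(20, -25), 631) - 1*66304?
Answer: -66354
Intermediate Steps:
L(c, r) = 15 + r
U(I, T) = -160 - 11*I (U(I, T) = ((-4)**2 + I)*(-10) - I = (16 + I)*(-10) - I = (-160 - 10*I) - I = -160 - 11*I)
U(L(20, -25), 631) - 1*66304 = (-160 - 11*(15 - 25)) - 1*66304 = (-160 - 11*(-10)) - 66304 = (-160 + 110) - 66304 = -50 - 66304 = -66354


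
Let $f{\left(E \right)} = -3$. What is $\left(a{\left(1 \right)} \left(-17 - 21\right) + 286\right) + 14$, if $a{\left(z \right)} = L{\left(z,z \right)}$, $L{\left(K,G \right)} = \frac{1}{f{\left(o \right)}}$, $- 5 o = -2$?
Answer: $\frac{938}{3} \approx 312.67$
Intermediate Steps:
$o = \frac{2}{5}$ ($o = \left(- \frac{1}{5}\right) \left(-2\right) = \frac{2}{5} \approx 0.4$)
$L{\left(K,G \right)} = - \frac{1}{3}$ ($L{\left(K,G \right)} = \frac{1}{-3} = - \frac{1}{3}$)
$a{\left(z \right)} = - \frac{1}{3}$
$\left(a{\left(1 \right)} \left(-17 - 21\right) + 286\right) + 14 = \left(- \frac{-17 - 21}{3} + 286\right) + 14 = \left(\left(- \frac{1}{3}\right) \left(-38\right) + 286\right) + 14 = \left(\frac{38}{3} + 286\right) + 14 = \frac{896}{3} + 14 = \frac{938}{3}$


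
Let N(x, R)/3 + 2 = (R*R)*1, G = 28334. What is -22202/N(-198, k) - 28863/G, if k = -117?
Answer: -1814215111/1163422374 ≈ -1.5594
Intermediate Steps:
N(x, R) = -6 + 3*R² (N(x, R) = -6 + 3*((R*R)*1) = -6 + 3*(R²*1) = -6 + 3*R²)
-22202/N(-198, k) - 28863/G = -22202/(-6 + 3*(-117)²) - 28863/28334 = -22202/(-6 + 3*13689) - 28863*1/28334 = -22202/(-6 + 41067) - 28863/28334 = -22202/41061 - 28863/28334 = -1814215111/1163422374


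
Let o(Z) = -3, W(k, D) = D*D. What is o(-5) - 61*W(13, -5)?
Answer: -1528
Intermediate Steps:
W(k, D) = D²
o(-5) - 61*W(13, -5) = -3 - 61*(-5)² = -3 - 61*25 = -3 - 1525 = -1528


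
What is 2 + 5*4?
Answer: 22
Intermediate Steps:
2 + 5*4 = 2 + 20 = 22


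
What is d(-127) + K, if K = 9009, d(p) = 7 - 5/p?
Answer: 1145037/127 ≈ 9016.0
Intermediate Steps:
d(-127) + K = (7 - 5/(-127)) + 9009 = (7 - 5*(-1/127)) + 9009 = (7 + 5/127) + 9009 = 894/127 + 9009 = 1145037/127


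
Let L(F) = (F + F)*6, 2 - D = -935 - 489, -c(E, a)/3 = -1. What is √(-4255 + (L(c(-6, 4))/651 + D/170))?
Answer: I*√1444755053630/18445 ≈ 65.166*I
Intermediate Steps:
c(E, a) = 3 (c(E, a) = -3*(-1) = 3)
D = 1426 (D = 2 - (-935 - 489) = 2 - 1*(-1424) = 2 + 1424 = 1426)
L(F) = 12*F (L(F) = (2*F)*6 = 12*F)
√(-4255 + (L(c(-6, 4))/651 + D/170)) = √(-4255 + ((12*3)/651 + 1426/170)) = √(-4255 + (36*(1/651) + 1426*(1/170))) = √(-4255 + (12/217 + 713/85)) = √(-4255 + 155741/18445) = √(-78327734/18445) = I*√1444755053630/18445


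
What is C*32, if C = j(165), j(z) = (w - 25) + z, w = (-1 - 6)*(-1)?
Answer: 4704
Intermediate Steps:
w = 7 (w = -7*(-1) = 7)
j(z) = -18 + z (j(z) = (7 - 25) + z = -18 + z)
C = 147 (C = -18 + 165 = 147)
C*32 = 147*32 = 4704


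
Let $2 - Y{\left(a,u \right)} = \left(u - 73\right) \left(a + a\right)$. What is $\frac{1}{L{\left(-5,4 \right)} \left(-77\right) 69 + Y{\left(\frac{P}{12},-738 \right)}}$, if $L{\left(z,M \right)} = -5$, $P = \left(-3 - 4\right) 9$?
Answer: $\frac{2}{36103} \approx 5.5397 \cdot 10^{-5}$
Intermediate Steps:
$P = -63$ ($P = \left(-7\right) 9 = -63$)
$Y{\left(a,u \right)} = 2 - 2 a \left(-73 + u\right)$ ($Y{\left(a,u \right)} = 2 - \left(u - 73\right) \left(a + a\right) = 2 - \left(-73 + u\right) 2 a = 2 - 2 a \left(-73 + u\right)$)
$\frac{1}{L{\left(-5,4 \right)} \left(-77\right) 69 + Y{\left(\frac{P}{12},-738 \right)}} = \frac{1}{\left(-5\right) \left(-77\right) 69 + \left(2 + 146 \left(- \frac{63}{12}\right) - 2 \left(- \frac{63}{12}\right) \left(-738\right)\right)} = \frac{1}{385 \cdot 69 + \left(2 + 146 \left(\left(-63\right) \frac{1}{12}\right) - 2 \left(\left(-63\right) \frac{1}{12}\right) \left(-738\right)\right)} = \frac{1}{26565 + \left(2 + 146 \left(- \frac{21}{4}\right) - \left(- \frac{21}{2}\right) \left(-738\right)\right)} = \frac{1}{26565 - \frac{17027}{2}} = \frac{1}{\frac{36103}{2}} = \frac{2}{36103}$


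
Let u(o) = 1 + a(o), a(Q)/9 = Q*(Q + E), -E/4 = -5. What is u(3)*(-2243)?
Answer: -1395146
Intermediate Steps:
E = 20 (E = -4*(-5) = 20)
a(Q) = 9*Q*(20 + Q) (a(Q) = 9*(Q*(Q + 20)) = 9*(Q*(20 + Q)) = 9*Q*(20 + Q))
u(o) = 1 + 9*o*(20 + o)
u(3)*(-2243) = (1 + 9*3*(20 + 3))*(-2243) = (1 + 9*3*23)*(-2243) = (1 + 621)*(-2243) = 622*(-2243) = -1395146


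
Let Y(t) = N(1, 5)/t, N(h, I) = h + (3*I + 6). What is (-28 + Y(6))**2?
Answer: 5329/9 ≈ 592.11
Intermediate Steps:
N(h, I) = 6 + h + 3*I (N(h, I) = h + (6 + 3*I) = 6 + h + 3*I)
Y(t) = 22/t (Y(t) = (6 + 1 + 3*5)/t = (6 + 1 + 15)/t = 22/t)
(-28 + Y(6))**2 = (-28 + 22/6)**2 = (-28 + 22*(1/6))**2 = (-28 + 11/3)**2 = (-73/3)**2 = 5329/9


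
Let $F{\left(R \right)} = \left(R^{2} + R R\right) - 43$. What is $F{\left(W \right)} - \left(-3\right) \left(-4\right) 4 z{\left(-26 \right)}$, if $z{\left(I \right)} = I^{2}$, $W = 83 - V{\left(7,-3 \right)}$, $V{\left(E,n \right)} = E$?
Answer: $-20939$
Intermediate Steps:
$W = 76$ ($W = 83 - 7 = 76$)
$F{\left(R \right)} = -43 + 2 R^{2}$ ($F{\left(R \right)} = \left(R^{2} + R^{2}\right) - 43 = 2 R^{2} - 43 = -43 + 2 R^{2}$)
$F{\left(W \right)} - \left(-3\right) \left(-4\right) 4 z{\left(-26 \right)} = \left(-43 + 2 \cdot 76^{2}\right) - \left(-3\right) \left(-4\right) 4 \left(-26\right)^{2} = \left(-43 + 2 \cdot 5776\right) - 12 \cdot 4 \cdot 676 = \left(-43 + 11552\right) - 48 \cdot 676 = 11509 - 32448 = -20939$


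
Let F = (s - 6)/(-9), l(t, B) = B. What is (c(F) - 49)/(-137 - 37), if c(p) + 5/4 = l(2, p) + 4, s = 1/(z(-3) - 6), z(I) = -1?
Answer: 11483/43848 ≈ 0.26188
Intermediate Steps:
s = -⅐ (s = 1/(-1 - 6) = 1/(-7) = -⅐ ≈ -0.14286)
F = 43/63 (F = (-⅐ - 6)/(-9) = -43/7*(-⅑) = 43/63 ≈ 0.68254)
c(p) = 11/4 + p (c(p) = -5/4 + (p + 4) = -5/4 + (4 + p) = 11/4 + p)
(c(F) - 49)/(-137 - 37) = ((11/4 + 43/63) - 49)/(-137 - 37) = (865/252 - 49)/(-174) = -11483/252*(-1/174) = 11483/43848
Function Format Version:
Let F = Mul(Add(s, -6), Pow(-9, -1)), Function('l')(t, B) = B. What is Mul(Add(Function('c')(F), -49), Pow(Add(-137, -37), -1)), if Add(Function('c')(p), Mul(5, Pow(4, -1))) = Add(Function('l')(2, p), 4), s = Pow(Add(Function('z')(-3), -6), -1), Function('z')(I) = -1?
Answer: Rational(11483, 43848) ≈ 0.26188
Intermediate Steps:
s = Rational(-1, 7) (s = Pow(Add(-1, -6), -1) = Pow(-7, -1) = Rational(-1, 7) ≈ -0.14286)
F = Rational(43, 63) (F = Mul(Add(Rational(-1, 7), -6), Pow(-9, -1)) = Mul(Rational(-43, 7), Rational(-1, 9)) = Rational(43, 63) ≈ 0.68254)
Function('c')(p) = Add(Rational(11, 4), p) (Function('c')(p) = Add(Rational(-5, 4), Add(p, 4)) = Add(Rational(-5, 4), Add(4, p)) = Add(Rational(11, 4), p))
Mul(Add(Function('c')(F), -49), Pow(Add(-137, -37), -1)) = Mul(Add(Add(Rational(11, 4), Rational(43, 63)), -49), Pow(Add(-137, -37), -1)) = Mul(Add(Rational(865, 252), -49), Pow(-174, -1)) = Mul(Rational(-11483, 252), Rational(-1, 174)) = Rational(11483, 43848)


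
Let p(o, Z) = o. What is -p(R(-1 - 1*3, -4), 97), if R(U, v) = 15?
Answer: -15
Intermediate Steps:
-p(R(-1 - 1*3, -4), 97) = -1*15 = -15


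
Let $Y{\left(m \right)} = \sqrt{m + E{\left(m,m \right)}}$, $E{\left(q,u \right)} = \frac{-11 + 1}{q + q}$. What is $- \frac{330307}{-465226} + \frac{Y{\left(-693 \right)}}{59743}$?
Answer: $\frac{330307}{465226} + \frac{2 i \sqrt{9244697}}{13800633} \approx 0.70999 + 0.00044063 i$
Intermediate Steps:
$E{\left(q,u \right)} = - \frac{5}{q}$ ($E{\left(q,u \right)} = - \frac{10}{2 q} = - 10 \frac{1}{2 q} = - \frac{5}{q}$)
$Y{\left(m \right)} = \sqrt{m - \frac{5}{m}}$
$- \frac{330307}{-465226} + \frac{Y{\left(-693 \right)}}{59743} = - \frac{330307}{-465226} + \frac{\sqrt{-693 - \frac{5}{-693}}}{59743} = \left(-330307\right) \left(- \frac{1}{465226}\right) + \sqrt{-693 - - \frac{5}{693}} \cdot \frac{1}{59743} = \frac{330307}{465226} + \sqrt{-693 + \frac{5}{693}} \cdot \frac{1}{59743} = \frac{330307}{465226} + \sqrt{- \frac{480244}{693}} \cdot \frac{1}{59743} = \frac{330307}{465226} + \frac{2 i \sqrt{9244697}}{231} \cdot \frac{1}{59743} = \frac{330307}{465226} + \frac{2 i \sqrt{9244697}}{13800633}$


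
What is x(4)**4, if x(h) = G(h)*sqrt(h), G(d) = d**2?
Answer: 1048576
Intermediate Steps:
x(h) = h**(5/2) (x(h) = h**2*sqrt(h) = h**(5/2))
x(4)**4 = (4**(5/2))**4 = 32**4 = 1048576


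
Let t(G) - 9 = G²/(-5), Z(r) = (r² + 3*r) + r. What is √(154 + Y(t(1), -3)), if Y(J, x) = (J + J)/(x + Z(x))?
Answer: √33990/15 ≈ 12.291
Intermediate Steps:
Z(r) = r² + 4*r
t(G) = 9 - G²/5 (t(G) = 9 + G²/(-5) = 9 + G²*(-⅕) = 9 - G²/5)
Y(J, x) = 2*J/(x + x*(4 + x)) (Y(J, x) = (J + J)/(x + x*(4 + x)) = (2*J)/(x + x*(4 + x)) = 2*J/(x + x*(4 + x)))
√(154 + Y(t(1), -3)) = √(154 + 2*(9 - ⅕*1²)/(-3*(5 - 3))) = √(154 + 2*(9 - ⅕*1)*(-⅓)/2) = √(154 + 2*(9 - ⅕)*(-⅓)*(½)) = √(154 + 2*(44/5)*(-⅓)*(½)) = √(154 - 44/15) = √(2266/15) = √33990/15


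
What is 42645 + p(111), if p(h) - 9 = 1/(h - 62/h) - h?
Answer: 521534748/12259 ≈ 42543.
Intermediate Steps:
p(h) = 9 + 1/(h - 62/h) - h (p(h) = 9 + (1/(h - 62/h) - h) = 9 + 1/(h - 62/h) - h)
42645 + p(111) = 42645 + (-558 - 1*111³ + 9*111² + 63*111)/(-62 + 111²) = 42645 + (-558 - 1*1367631 + 9*12321 + 6993)/(-62 + 12321) = 42645 + (-558 - 1367631 + 110889 + 6993)/12259 = 42645 + (1/12259)*(-1250307) = 42645 - 1250307/12259 = 521534748/12259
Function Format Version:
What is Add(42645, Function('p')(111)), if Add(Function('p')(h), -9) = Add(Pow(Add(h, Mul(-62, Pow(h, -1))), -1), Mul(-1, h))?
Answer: Rational(521534748, 12259) ≈ 42543.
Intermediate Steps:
Function('p')(h) = Add(9, Pow(Add(h, Mul(-62, Pow(h, -1))), -1), Mul(-1, h)) (Function('p')(h) = Add(9, Add(Pow(Add(h, Mul(-62, Pow(h, -1))), -1), Mul(-1, h))) = Add(9, Pow(Add(h, Mul(-62, Pow(h, -1))), -1), Mul(-1, h)))
Add(42645, Function('p')(111)) = Add(42645, Mul(Pow(Add(-62, Pow(111, 2)), -1), Add(-558, Mul(-1, Pow(111, 3)), Mul(9, Pow(111, 2)), Mul(63, 111)))) = Add(42645, Mul(Pow(Add(-62, 12321), -1), Add(-558, Mul(-1, 1367631), Mul(9, 12321), 6993))) = Add(42645, Mul(Pow(12259, -1), Add(-558, -1367631, 110889, 6993))) = Add(42645, Mul(Rational(1, 12259), -1250307)) = Add(42645, Rational(-1250307, 12259)) = Rational(521534748, 12259)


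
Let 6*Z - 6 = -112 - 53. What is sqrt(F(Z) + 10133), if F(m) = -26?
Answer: 3*sqrt(1123) ≈ 100.53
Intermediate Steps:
Z = -53/2 (Z = 1 + (-112 - 53)/6 = 1 + (1/6)*(-165) = 1 - 55/2 = -53/2 ≈ -26.500)
sqrt(F(Z) + 10133) = sqrt(-26 + 10133) = sqrt(10107) = 3*sqrt(1123)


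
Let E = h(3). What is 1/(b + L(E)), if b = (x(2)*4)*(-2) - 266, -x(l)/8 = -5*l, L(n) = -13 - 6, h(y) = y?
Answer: -1/925 ≈ -0.0010811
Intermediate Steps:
E = 3
L(n) = -19
x(l) = 40*l (x(l) = -(-40)*l = 40*l)
b = -906 (b = ((40*2)*4)*(-2) - 266 = (80*4)*(-2) - 266 = 320*(-2) - 266 = -640 - 266 = -906)
1/(b + L(E)) = 1/(-906 - 19) = 1/(-925) = -1/925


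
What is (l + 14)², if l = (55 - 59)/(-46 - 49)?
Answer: 1779556/9025 ≈ 197.18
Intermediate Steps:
l = 4/95 (l = -4/(-95) = -4*(-1/95) = 4/95 ≈ 0.042105)
(l + 14)² = (4/95 + 14)² = (1334/95)² = 1779556/9025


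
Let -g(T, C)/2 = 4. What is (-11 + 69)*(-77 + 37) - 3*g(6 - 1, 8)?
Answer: -2296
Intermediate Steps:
g(T, C) = -8 (g(T, C) = -2*4 = -8)
(-11 + 69)*(-77 + 37) - 3*g(6 - 1, 8) = (-11 + 69)*(-77 + 37) - 3*(-8) = 58*(-40) + 24 = -2320 + 24 = -2296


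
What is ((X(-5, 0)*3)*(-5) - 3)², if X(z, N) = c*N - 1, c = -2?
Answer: 144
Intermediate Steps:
X(z, N) = -1 - 2*N (X(z, N) = -2*N - 1 = -1 - 2*N)
((X(-5, 0)*3)*(-5) - 3)² = (((-1 - 2*0)*3)*(-5) - 3)² = (((-1 + 0)*3)*(-5) - 3)² = (-1*3*(-5) - 3)² = (-3*(-5) - 3)² = (15 - 3)² = 12² = 144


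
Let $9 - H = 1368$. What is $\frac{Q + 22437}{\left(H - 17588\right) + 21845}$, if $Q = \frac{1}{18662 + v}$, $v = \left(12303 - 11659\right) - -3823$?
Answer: $\frac{259472687}{33513921} \approx 7.7422$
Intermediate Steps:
$H = -1359$ ($H = 9 - 1368 = -1359$)
$v = 4467$ ($v = 644 + 3823 = 4467$)
$Q = \frac{1}{23129}$ ($Q = \frac{1}{18662 + 4467} = \frac{1}{23129} \approx 4.3236 \cdot 10^{-5}$)
$\frac{Q + 22437}{\left(H - 17588\right) + 21845} = \frac{\frac{1}{23129} + 22437}{\left(-1359 - 17588\right) + 21845} = \frac{518945374}{23129 \left(\left(-1359 - 17588\right) + 21845\right)} = \frac{518945374}{23129 \left(-18947 + 21845\right)} = \frac{518945374}{23129 \cdot 2898} = \frac{518945374}{23129} \cdot \frac{1}{2898} = \frac{259472687}{33513921}$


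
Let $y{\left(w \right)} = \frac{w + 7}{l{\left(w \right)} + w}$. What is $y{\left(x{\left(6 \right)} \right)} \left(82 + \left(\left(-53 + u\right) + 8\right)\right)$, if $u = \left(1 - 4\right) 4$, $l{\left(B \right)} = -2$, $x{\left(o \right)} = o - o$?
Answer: $- \frac{175}{2} \approx -87.5$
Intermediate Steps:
$x{\left(o \right)} = 0$
$u = -12$ ($u = \left(-3\right) 4 = -12$)
$y{\left(w \right)} = \frac{7 + w}{-2 + w}$ ($y{\left(w \right)} = \frac{w + 7}{-2 + w} = \frac{7 + w}{-2 + w}$)
$y{\left(x{\left(6 \right)} \right)} \left(82 + \left(\left(-53 + u\right) + 8\right)\right) = \frac{7 + 0}{-2 + 0} \left(82 + \left(\left(-53 - 12\right) + 8\right)\right) = \frac{1}{-2} \cdot 7 \left(82 + \left(-65 + 8\right)\right) = \left(- \frac{1}{2}\right) 7 \left(82 - 57\right) = \left(- \frac{7}{2}\right) 25 = - \frac{175}{2}$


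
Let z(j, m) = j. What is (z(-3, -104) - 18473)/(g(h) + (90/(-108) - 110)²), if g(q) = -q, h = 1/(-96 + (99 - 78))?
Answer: -16628400/11055637 ≈ -1.5041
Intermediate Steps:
h = -1/75 (h = 1/(-96 + 21) = 1/(-75) = -1/75 ≈ -0.013333)
(z(-3, -104) - 18473)/(g(h) + (90/(-108) - 110)²) = (-3 - 18473)/(-1*(-1/75) + (90/(-108) - 110)²) = -18476/(1/75 + (90*(-1/108) - 110)²) = -18476/(1/75 + (-⅚ - 110)²) = -18476/(1/75 + (-665/6)²) = -18476/(1/75 + 442225/36) = -18476/11055637/900 = -18476*900/11055637 = -16628400/11055637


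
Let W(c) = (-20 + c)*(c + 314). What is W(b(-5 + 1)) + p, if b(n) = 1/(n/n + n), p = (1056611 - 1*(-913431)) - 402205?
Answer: 14053132/9 ≈ 1.5615e+6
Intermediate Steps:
p = 1567837 (p = (1056611 + 913431) - 402205 = 1970042 - 402205 = 1567837)
b(n) = 1/(1 + n)
W(c) = (-20 + c)*(314 + c)
W(b(-5 + 1)) + p = (-6280 + (1/(1 + (-5 + 1)))² + 294/(1 + (-5 + 1))) + 1567837 = (-6280 + (1/(1 - 4))² + 294/(1 - 4)) + 1567837 = (-6280 + (1/(-3))² + 294/(-3)) + 1567837 = (-6280 + (-⅓)² + 294*(-⅓)) + 1567837 = (-6280 + ⅑ - 98) + 1567837 = -57401/9 + 1567837 = 14053132/9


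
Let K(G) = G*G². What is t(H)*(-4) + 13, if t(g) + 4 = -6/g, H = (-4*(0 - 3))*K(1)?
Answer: 31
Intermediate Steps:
K(G) = G³
H = 12 (H = -4*(0 - 3)*1³ = -4*(-3)*1 = 12*1 = 12)
t(g) = -4 - 6/g
t(H)*(-4) + 13 = (-4 - 6/12)*(-4) + 13 = (-4 - 6*1/12)*(-4) + 13 = (-4 - ½)*(-4) + 13 = -9/2*(-4) + 13 = 18 + 13 = 31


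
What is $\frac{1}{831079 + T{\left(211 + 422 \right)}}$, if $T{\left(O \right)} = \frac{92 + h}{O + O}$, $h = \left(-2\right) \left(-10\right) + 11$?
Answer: $\frac{422}{350715379} \approx 1.2033 \cdot 10^{-6}$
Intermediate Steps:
$h = 31$ ($h = 20 + 11 = 31$)
$T{\left(O \right)} = \frac{123}{2 O}$ ($T{\left(O \right)} = \frac{92 + 31}{O + O} = \frac{123}{2 O}$)
$\frac{1}{831079 + T{\left(211 + 422 \right)}} = \frac{1}{831079 + \frac{123}{2 \left(211 + 422\right)}} = \frac{1}{831079 + \frac{123}{2 \cdot 633}} = \frac{1}{831079 + \frac{123}{2} \cdot \frac{1}{633}} = \frac{1}{831079 + \frac{41}{422}} = \frac{1}{\frac{350715379}{422}} = \frac{422}{350715379}$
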